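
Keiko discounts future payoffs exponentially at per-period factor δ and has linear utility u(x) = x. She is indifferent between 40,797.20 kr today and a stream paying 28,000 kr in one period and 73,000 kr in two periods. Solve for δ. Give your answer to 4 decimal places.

Present value of the stream is 28000·δ + 73000·δ². Indifference gives 28000δ + 73000δ² = 40797.20.
Rearranged: 73000δ² + 28000δ − 40797.20 = 0.
The positive root is δ = [−28000 + √(28000² + 4·73000·40797.20)] / (2·73000) = (−28000 + 112680.000)/146000 ≈ 0.5800.

δ ≈ 0.5800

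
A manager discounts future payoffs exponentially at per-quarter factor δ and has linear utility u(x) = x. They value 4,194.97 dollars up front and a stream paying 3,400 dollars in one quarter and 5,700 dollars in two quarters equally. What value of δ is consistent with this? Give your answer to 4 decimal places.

δ ≈ 0.6100

Present value of the stream is 3400·δ + 5700·δ². Indifference gives 3400δ + 5700δ² = 4194.97.
So 5700δ² + 3400δ − 4194.97 = 0.
The positive root is δ = [−3400 + √(3400² + 4·5700·4194.97)] / (2·5700) = (−3400 + 10354.000)/11400 ≈ 0.6100.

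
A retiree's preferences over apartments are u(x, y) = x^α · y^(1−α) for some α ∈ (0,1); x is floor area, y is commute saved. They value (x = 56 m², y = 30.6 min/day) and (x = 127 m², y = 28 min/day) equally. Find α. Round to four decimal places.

Indifference: 56^α · 30.6^(1−α) = 127^α · 28^(1−α).
Rearrange to (56/127)^α = (28/30.6)^(1−α) and take logs: α·-0.8188354 = (1−α)·-0.0887955.
Thus α·(-0.9076309) = -0.0887955, so α = -0.0887955/-0.9076309 ≈ 0.0978.

α ≈ 0.0978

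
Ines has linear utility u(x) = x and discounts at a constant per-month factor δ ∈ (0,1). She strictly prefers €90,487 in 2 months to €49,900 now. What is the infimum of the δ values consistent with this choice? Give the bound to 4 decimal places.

δ > 0.7426

Under u(x) = x this choice says 49900 < δ^2·90487.
Hence δ^2 > 49900/90487 = 0.55146, and x ↦ x^(1/2) is increasing on (0,∞).
δ > (49900/90487)^(1/2) ≈ 0.7426.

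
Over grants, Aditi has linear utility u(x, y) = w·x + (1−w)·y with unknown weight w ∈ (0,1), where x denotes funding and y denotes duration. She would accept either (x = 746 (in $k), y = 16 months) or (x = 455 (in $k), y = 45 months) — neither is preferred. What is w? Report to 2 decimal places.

w = 0.09

u(746,16) = u(455,45) means w·746 + (1−w)·16 = w·455 + (1−w)·45.
w·(746−455) = (1−w)·(45−16), i.e. w·291 = (1−w)·29.
Hence w = 29/(291+29) = 29/320 = 0.09.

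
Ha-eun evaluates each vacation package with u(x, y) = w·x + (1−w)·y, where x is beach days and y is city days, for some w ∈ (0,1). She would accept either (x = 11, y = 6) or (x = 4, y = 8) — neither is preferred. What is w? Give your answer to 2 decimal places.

u(11,6) = u(4,8) means w·11 + (1−w)·6 = w·4 + (1−w)·8.
Collecting terms: w·7 = (1−w)·2.
The marginal rate of substitution is 2/7, so w = 2/(7+2) = 0.22.

w = 0.22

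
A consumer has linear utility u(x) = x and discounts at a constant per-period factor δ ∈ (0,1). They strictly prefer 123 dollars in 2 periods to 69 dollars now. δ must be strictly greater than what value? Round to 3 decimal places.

δ > 0.749

Under u(x) = x this choice says 69 < δ^2·123.
So δ^2 > 69/123 = 0.56098; taking the square root of both positive sides preserves the inequality.
δ > 0.56098^(1/2) = 0.749.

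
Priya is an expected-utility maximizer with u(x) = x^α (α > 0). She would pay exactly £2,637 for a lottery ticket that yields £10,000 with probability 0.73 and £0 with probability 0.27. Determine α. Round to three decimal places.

The lottery's expected utility is 0.73·u(10000) + 0.27·u(0) = 0.73·10000^α (since u(0) = 0 for α > 0).
Setting u(2637) equal to that: 2637^α = 0.73·10000^α ⇒ (2637/10000)^α = 0.73.
α = ln(0.73) / ln(2637/10000) = -0.314711/-1.332943 ≈ 0.236.

α ≈ 0.236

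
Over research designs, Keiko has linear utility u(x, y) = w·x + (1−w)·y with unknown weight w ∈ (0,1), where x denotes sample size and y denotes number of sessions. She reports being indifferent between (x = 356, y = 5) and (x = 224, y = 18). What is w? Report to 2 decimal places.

u(356,5) = u(224,18) means w·356 + (1−w)·5 = w·224 + (1−w)·18.
Collecting terms: w·132 = (1−w)·13.
The marginal rate of substitution is 13/132, so w = 13/(132+13) = 0.09.

w = 0.09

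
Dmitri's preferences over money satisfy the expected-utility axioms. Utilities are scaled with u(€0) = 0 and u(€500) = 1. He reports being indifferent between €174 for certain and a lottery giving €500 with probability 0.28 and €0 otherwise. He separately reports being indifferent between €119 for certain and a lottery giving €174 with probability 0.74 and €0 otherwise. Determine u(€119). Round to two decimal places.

0.21

From the first indifference, u(€174) = 0.28·u(€500) + 0.72·u(€0) = 0.28·1 + 0.72·0 = 0.28.
Then u(€119) = 0.74·u(€174) + 0.26·u(€0) = 0.74·0.28 + 0.26·0.00 = 0.2072.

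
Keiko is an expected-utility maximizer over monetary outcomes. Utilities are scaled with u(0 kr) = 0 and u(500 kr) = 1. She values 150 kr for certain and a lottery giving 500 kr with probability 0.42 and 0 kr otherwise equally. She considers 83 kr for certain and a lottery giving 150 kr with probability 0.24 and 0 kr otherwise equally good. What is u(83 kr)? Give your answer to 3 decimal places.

The first gamble pins u(150 kr): it must equal 0.42·1 + 0.58·0 = 0.42.
Chaining: u(83 kr) = 0.24·0.42 + 0.76·0.00 = 0.1008.

0.101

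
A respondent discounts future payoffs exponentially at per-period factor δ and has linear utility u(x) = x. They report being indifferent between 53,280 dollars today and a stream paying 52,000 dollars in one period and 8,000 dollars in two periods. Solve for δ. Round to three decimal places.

δ ≈ 0.900

Equating present values: 53280 = 52000δ + 8000δ².
That is, 8000δ² + 52000δ − 53280 = 0, a quadratic in δ.
δ = (−52000 + √(52000² + 4·8000·53280)) / (2·8000) = (−52000 + √4408960000.00) / 16000 ≈ 0.900.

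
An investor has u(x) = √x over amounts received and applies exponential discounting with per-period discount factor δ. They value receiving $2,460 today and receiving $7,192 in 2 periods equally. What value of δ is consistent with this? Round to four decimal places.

δ ≈ 0.7648

Equating discounted utilities: u(2460) = δ^2·u(7192) ⇒ δ^2 = u(2460)/u(7192).
Since u(x) = √x, δ^2 = √(2460/7192) = 0.58485.
So δ = 0.58485^(1/2) ≈ 0.7648.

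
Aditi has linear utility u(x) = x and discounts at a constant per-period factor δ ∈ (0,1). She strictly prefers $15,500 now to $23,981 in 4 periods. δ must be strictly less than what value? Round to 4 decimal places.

Comparing present values: 15500 > δ^4·23981.
Dividing by 23981: δ^4 < 0.64635. Both sides are positive, so the 4th root keeps the direction.
δ < 0.64635^(1/4) = 0.8966.

δ < 0.8966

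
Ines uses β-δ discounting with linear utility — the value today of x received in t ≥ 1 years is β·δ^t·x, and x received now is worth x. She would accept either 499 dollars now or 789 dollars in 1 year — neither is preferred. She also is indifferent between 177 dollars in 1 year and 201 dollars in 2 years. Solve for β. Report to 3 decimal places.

The second indifference involves only future payoffs, so β cancels: β·δ^1·177 = β·δ^2·201, giving δ = 177/201 = 0.88060.
Substituting δ into 499 = β·δ·789: β = 499/(694.791) ≈ 0.718.

β ≈ 0.718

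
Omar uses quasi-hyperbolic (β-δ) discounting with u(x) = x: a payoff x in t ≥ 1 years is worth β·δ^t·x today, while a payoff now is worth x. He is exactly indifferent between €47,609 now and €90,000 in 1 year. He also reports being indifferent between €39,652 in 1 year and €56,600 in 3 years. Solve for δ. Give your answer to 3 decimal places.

The second indifference involves only future payoffs, so β cancels: β·δ^1·39652 = β·δ^3·56600, giving δ^2 = 39652/56600 = 0.70057, so δ = 0.83700.

δ ≈ 0.837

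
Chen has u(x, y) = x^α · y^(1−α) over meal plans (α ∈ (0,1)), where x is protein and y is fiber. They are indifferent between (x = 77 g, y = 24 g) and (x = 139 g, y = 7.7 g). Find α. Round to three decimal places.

α ≈ 0.658

Indifference: 77^α · 24^(1−α) = 139^α · 7.7^(1−α).
Taking logs: α·ln 77 + (1−α)·ln 24 = α·ln 139 + (1−α)·ln 7.7, i.e. α·-0.590669 = (1−α)·-1.136834.
So α/(1−α) = (-1.136834)/(-0.590669) = 1.924655, and α = 1.924655/2.924655 ≈ 0.658.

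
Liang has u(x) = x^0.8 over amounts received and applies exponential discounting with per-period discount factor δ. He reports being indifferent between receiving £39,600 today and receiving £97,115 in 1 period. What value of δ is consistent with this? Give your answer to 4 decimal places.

The payoff in 1 period is discounted by δ, so u(39600) = δ·u(97115) and δ = u(39600)/u(97115).
Since u(x) = x^0.8, δ = (39600/97115)^0.8 = 0.40776^0.8 = 0.48790.

δ ≈ 0.4879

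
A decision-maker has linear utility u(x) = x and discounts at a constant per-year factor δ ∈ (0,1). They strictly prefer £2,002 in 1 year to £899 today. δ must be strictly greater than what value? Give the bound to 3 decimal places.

Under u(x) = x this choice says 899 < δ·2002.
So δ > 899/2002 = 0.44905.

δ > 0.449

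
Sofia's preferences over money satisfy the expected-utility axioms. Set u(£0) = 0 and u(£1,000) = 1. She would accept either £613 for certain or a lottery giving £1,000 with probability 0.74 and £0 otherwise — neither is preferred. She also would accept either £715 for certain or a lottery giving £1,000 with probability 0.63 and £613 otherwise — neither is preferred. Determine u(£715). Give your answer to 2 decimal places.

The first gamble pins u(£613): it must equal 0.74·1 + 0.26·0 = 0.74.
Chaining: u(£715) = 0.63·1.00 + 0.37·0.74 = 0.9038.

0.90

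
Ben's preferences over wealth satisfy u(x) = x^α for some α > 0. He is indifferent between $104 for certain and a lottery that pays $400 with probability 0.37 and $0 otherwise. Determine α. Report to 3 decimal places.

EU(lottery) = 0.37·400^α + 0.63·0 = 0.37·400^α.
Equating: 104^α = 0.37·400^α, i.e. 0.2600^α = 0.37.
Taking logs: α·ln(104/400) = ln(0.37), so α = -0.994252 / -1.347074 ≈ 0.738.

α ≈ 0.738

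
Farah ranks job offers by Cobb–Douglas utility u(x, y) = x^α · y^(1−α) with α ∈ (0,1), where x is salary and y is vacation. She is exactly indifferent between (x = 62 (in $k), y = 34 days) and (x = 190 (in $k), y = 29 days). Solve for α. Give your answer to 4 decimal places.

α ≈ 0.1244

Indifference: 62^α · 34^(1−α) = 190^α · 29^(1−α).
Taking logs: α·ln 62 + (1−α)·ln 34 = α·ln 190 + (1−α)·ln 29, i.e. α·-1.1198897 = (1−α)·-0.1590647.
With A = -1.1198897 and B = -0.1590647: α·A = (1−α)·B, so α = B/(A+B) = -0.1590647/-1.2789544 ≈ 0.1244.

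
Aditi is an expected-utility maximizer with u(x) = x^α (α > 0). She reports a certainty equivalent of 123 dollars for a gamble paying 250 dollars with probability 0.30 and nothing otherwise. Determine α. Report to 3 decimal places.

α ≈ 1.697

The lottery's expected utility is 0.30·u(250) + 0.70·u(0) = 0.30·250^α (since u(0) = 0 for α > 0).
Indifference: 123^α = 0.30·250^α, so (123/250)^α = 0.30.
α = ln(0.30) / ln(123/250) = -1.203973/-0.709277 ≈ 1.697.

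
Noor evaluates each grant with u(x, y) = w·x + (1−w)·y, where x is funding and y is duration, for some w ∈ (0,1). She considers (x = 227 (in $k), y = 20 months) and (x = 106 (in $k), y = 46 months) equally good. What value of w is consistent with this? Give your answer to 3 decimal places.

w = 0.177

Equating utilities: w·227 + (1−w)·20 = w·106 + (1−w)·46.
w·(227−106) = (1−w)·(46−20), i.e. w·121 = (1−w)·26.
So w/(1−w) = 26/121 = 0.2149, giving w = 26/(121+26) = 0.177.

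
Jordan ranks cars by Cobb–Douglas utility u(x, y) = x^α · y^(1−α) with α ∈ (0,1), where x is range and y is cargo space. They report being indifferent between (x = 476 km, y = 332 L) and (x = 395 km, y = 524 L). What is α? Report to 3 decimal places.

α ≈ 0.710

Set the two utilities equal: 476^α·332^(1−α) = 395^α·524^(1−α).
Rearrange to (476/395)^α = (524/332)^(1−α) and take logs: α·0.186532 = (1−α)·0.456357.
So α/(1−α) = (0.456357)/(0.186532) = 2.446535, and α = 2.446535/3.446535 ≈ 0.710.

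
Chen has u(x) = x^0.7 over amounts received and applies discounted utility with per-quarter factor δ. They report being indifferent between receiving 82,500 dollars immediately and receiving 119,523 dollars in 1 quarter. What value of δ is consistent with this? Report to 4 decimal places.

δ ≈ 0.7714

The payoff in 1 quarter is discounted by δ, so u(82500) = δ·u(119523) and δ = u(82500)/u(119523).
Since u(x) = x^0.7, δ = (82500/119523)^0.7 = 0.69024^0.7 = 0.77144.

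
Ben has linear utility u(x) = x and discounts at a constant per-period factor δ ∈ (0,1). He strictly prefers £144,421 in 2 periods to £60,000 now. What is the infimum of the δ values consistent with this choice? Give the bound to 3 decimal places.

Comparing present values: 60000 < δ^2·144421.
Dividing by 144421: δ^2 > 0.41545. Both sides are positive, so the square root keeps the direction.
δ > 0.41545^(1/2) = 0.645.

δ > 0.645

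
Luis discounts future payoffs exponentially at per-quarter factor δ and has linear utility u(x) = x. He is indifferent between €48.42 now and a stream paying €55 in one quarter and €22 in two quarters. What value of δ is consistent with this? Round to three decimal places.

δ ≈ 0.690

Equating present values: 48.42 = 55δ + 22δ².
So 22δ² + 55δ − 48.42 = 0.
δ = (−55 + √(55² + 4·22·48.42)) / (2·22) = (−55 + √7285.96) / 44 ≈ 0.690.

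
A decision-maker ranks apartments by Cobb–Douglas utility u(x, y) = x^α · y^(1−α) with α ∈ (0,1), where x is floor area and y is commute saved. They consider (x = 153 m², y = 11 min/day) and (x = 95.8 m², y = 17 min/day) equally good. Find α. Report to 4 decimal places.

α ≈ 0.4818

Set the two utilities equal: 153^α·11^(1−α) = 95.8^α·17^(1−α).
Taking logs: α·ln 153 + (1−α)·ln 11 = α·ln 95.8 + (1−α)·ln 17, i.e. α·0.4681752 = (1−α)·0.4353181.
So α/(1−α) = (0.4353181)/(0.4681752) = 0.9298188, and α = 0.9298188/1.9298188 ≈ 0.4818.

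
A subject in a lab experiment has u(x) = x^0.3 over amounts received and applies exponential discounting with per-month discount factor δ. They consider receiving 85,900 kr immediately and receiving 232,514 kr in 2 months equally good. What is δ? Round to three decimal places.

Indifference means u(85900) = δ^2 · u(232514), so δ^2 = u(85900)/u(232514).
Since u(x) = x^0.3, δ^2 = (85900/232514)^0.3 = 0.36944^0.3 = 0.74176.
So δ = 0.74176^(1/2) ≈ 0.861.

δ ≈ 0.861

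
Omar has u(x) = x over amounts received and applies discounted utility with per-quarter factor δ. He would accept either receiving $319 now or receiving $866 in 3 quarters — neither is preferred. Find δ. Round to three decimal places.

The payoff in 3 quarters is discounted by δ^3, so u(319) = δ^3·u(866) and δ^3 = u(319)/u(866).
With u(x) = x: δ^3 = 319/866 = 0.36836.
Taking the cube root: δ = 0.36836^(1/3) ≈ 0.717.

δ ≈ 0.717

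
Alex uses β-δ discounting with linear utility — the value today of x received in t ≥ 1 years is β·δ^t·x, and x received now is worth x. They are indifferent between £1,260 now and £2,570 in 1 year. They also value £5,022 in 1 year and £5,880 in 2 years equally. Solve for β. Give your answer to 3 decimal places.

β ≈ 0.574

From the later pair, β·δ^1·5022 = β·δ^2·5880; dividing through, δ = 5022/5880 = 0.85408.
Substituting δ into 1260 = β·δ·2570: β = 1260/(2194.990) ≈ 0.574.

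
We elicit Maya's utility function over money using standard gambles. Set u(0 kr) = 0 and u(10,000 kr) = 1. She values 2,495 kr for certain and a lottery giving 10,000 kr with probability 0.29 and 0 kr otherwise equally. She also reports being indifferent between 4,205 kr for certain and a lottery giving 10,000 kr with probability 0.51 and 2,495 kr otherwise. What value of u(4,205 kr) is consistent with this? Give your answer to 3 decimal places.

0.652

The first gamble pins u(2,495 kr): it must equal 0.29·1 + 0.71·0 = 0.29.
The second indifference gives u(4,205 kr) = 0.51·u(10,000 kr) + 0.49·u(2,495 kr) = 0.51·1.00 + 0.49·0.29 = 0.6521.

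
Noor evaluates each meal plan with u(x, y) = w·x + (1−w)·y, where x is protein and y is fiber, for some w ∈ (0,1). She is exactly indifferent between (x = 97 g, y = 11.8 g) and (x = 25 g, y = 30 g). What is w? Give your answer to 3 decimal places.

Indifference: w·97 + (1−w)·11.8 = w·25 + (1−w)·30.
Rearranging, 72·w − 18.2·(1−w) = 0.
So w/(1−w) = 18.2/72 = 0.2528, giving w = 18.2/(72+18.2) = 0.202.

w = 0.202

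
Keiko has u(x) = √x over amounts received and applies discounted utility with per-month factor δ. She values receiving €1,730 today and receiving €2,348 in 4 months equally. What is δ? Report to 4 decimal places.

δ ≈ 0.9625

Indifference means u(1730) = δ^4 · u(2348), so δ^4 = u(1730)/u(2348).
With u(x) = √x: δ^4 = √1730/√2348 = √(1730/2348) = 0.85837.
So δ = 0.85837^(1/4) ≈ 0.9625.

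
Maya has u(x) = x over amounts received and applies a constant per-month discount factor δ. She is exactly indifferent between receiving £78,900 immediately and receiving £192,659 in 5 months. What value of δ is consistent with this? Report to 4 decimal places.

Indifference means u(78900) = δ^5 · u(192659), so δ^5 = u(78900)/u(192659).
With u(x) = x: δ^5 = 78900/192659 = 0.40953.
So δ = 0.40953^(1/5) ≈ 0.8365.

δ ≈ 0.8365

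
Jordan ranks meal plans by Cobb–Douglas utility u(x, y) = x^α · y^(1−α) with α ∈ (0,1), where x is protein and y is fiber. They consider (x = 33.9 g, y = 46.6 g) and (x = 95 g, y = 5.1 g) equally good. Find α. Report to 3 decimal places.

α ≈ 0.682

Indifference: 33.9^α · 46.6^(1−α) = 95^α · 5.1^(1−α).
Rearrange to (33.9/95)^α = (5.1/46.6)^(1−α) and take logs: α·-1.030462 = (1−α)·-2.212360.
Thus α·(-3.242822) = -2.212360, so α = -2.212360/-3.242822 ≈ 0.682.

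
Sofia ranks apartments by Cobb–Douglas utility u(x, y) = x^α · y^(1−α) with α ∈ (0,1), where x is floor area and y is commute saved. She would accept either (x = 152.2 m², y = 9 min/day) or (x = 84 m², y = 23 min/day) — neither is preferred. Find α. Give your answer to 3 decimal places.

Indifference: 152.2^α · 9^(1−α) = 84^α · 23^(1−α).
Taking logs: α·ln 152.2 + (1−α)·ln 9 = α·ln 84 + (1−α)·ln 23, i.e. α·0.594379 = (1−α)·0.938270.
Thus α·(1.532649) = 0.938270, so α = 0.938270/1.532649 ≈ 0.612.

α ≈ 0.612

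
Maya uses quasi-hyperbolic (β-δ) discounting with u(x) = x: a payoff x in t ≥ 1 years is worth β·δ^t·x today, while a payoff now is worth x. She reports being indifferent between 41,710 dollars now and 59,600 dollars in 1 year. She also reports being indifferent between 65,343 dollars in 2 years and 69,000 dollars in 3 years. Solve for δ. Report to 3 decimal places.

The second indifference involves only future payoffs, so β cancels: β·δ^2·65343 = β·δ^3·69000, giving δ = 65343/69000 = 0.94700.

δ ≈ 0.947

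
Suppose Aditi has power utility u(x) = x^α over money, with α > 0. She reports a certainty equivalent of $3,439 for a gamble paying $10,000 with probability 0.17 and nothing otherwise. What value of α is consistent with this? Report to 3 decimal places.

Since u(0) = 0, the lottery's EU is 0.17·10000^α.
Setting u(3439) equal to that: 3439^α = 0.17·10000^α ⇒ (3439/10000)^α = 0.17.
α = ln(0.17) / ln(3439/10000) = -1.771957/-1.067404 ≈ 1.660.

α ≈ 1.660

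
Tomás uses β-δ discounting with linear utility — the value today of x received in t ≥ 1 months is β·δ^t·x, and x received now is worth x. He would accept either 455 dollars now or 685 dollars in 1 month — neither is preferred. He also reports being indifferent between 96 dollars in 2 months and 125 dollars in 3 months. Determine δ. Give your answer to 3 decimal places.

From the later pair, β·δ^2·96 = β·δ^3·125; dividing through, δ = 96/125 = 0.76800.

δ ≈ 0.768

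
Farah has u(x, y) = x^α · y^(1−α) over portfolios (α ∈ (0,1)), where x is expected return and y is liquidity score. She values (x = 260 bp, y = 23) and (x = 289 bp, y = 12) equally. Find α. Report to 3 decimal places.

α ≈ 0.860

Set the two utilities equal: 260^α·23^(1−α) = 289^α·12^(1−α).
Rearrange to (260/289)^α = (12/23)^(1−α) and take logs: α·-0.105745 = (1−α)·-0.650588.
Thus α·(-0.756333) = -0.650588, so α = -0.650588/-0.756333 ≈ 0.860.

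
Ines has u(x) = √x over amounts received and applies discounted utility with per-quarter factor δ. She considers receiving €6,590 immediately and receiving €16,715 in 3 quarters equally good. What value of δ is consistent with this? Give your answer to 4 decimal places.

The payoff in 3 quarters is discounted by δ^3, so u(6590) = δ^3·u(16715) and δ^3 = u(6590)/u(16715).
Since u(x) = √x, δ^3 = √(6590/16715) = 0.62790.
Taking the cube root: δ = 0.62790^(1/3) ≈ 0.8563.

δ ≈ 0.8563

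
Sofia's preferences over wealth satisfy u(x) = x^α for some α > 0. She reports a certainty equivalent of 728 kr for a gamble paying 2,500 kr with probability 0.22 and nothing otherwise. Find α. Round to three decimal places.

Since u(0) = 0, the lottery's EU is 0.22·2500^α.
Indifference: 728^α = 0.22·2500^α, so (728/2500)^α = 0.22.
α = ln(0.22) / ln(728/2500) = -1.514128/-1.233745 ≈ 1.227.

α ≈ 1.227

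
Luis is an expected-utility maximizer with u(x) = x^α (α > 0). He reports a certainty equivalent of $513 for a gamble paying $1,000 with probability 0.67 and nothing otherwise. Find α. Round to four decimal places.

Since u(0) = 0, the lottery's EU is 0.67·1000^α.
Indifference: 513^α = 0.67·1000^α, so (513/1000)^α = 0.67.
Taking logs: α·ln(513/1000) = ln(0.67), so α = -0.4004776 / -0.6674794 ≈ 0.6000.

α ≈ 0.6000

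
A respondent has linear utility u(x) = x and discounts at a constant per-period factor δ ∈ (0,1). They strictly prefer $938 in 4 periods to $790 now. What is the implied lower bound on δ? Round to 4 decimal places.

δ > 0.9580

Comparing present values: 790 < δ^4·938.
Dividing by 938: δ^4 > 0.84222. Both sides are positive, so the 4th root keeps the direction.
δ > 0.84222^(1/4) = 0.9580.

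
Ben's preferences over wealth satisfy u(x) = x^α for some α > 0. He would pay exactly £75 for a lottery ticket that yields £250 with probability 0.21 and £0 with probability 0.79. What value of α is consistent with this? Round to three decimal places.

The lottery's expected utility is 0.21·u(250) + 0.79·u(0) = 0.21·250^α (since u(0) = 0 for α > 0).
Equating: 75^α = 0.21·250^α, i.e. 0.3000^α = 0.21.
Take logs: α = ln 0.21 / ln(75/250) ≈ 1.29625.

α ≈ 1.296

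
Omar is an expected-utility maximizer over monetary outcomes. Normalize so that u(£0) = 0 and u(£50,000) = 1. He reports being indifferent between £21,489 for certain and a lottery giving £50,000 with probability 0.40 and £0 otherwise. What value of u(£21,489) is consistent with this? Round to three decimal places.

By the standard-gamble method, u(£21,489) is just the indifference probability on the best outcome: 0.40.

0.400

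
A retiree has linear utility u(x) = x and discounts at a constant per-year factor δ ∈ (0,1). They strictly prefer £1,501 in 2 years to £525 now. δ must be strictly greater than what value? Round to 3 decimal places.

δ > 0.591

Comparing present values: 525 < δ^2·1501.
Dividing by 1501: δ^2 > 0.34977. Both sides are positive, so the square root keeps the direction.
δ > (525/1501)^(1/2) ≈ 0.591.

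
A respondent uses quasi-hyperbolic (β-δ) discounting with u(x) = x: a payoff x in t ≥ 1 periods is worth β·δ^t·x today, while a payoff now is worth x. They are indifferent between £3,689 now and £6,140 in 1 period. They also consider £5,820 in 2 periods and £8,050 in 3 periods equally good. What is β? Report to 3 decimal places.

From the later pair, β·δ^2·5820 = β·δ^3·8050; dividing through, δ = 5820/8050 = 0.72298.
Now use the now-vs-future pair: 3689 = β·δ·6140 gives β = 3689/(0.72298·6140) ≈ 0.831.

β ≈ 0.831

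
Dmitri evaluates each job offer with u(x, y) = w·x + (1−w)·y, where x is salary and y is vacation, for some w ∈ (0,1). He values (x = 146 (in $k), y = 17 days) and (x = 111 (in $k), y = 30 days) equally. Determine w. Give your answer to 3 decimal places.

w = 0.271

Indifference: w·146 + (1−w)·17 = w·111 + (1−w)·30.
Rearranging, 35·w − 13·(1−w) = 0.
Hence w = 13/(35+13) = 13/48 = 0.271.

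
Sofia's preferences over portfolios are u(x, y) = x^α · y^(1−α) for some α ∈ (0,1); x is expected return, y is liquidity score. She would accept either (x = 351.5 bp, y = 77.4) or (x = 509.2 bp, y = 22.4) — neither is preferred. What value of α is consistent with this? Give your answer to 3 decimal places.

α ≈ 0.770

Set the two utilities equal: 351.5^α·77.4^(1−α) = 509.2^α·22.4^(1−α).
Rearrange to (351.5/509.2)^α = (22.4/77.4)^(1−α) and take logs: α·-0.370631 = (1−α)·-1.239926.
So α/(1−α) = (-1.239926)/(-0.370631) = 3.345446, and α = 3.345446/4.345446 ≈ 0.770.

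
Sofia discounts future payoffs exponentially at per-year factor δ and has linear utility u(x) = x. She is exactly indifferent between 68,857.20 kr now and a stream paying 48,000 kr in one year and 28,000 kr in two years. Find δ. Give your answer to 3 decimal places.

Present value of the stream is 48000·δ + 28000·δ². Indifference gives 48000δ + 28000δ² = 68857.20.
So 28000δ² + 48000δ − 68857.20 = 0.
By the quadratic formula (taking the positive root), δ = (−48000 + √10016006400.00) / 56000 ≈ 0.930.

δ ≈ 0.930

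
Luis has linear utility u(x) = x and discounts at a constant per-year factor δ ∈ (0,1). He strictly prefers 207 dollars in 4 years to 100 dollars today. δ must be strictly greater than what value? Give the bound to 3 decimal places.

δ > 0.834

Comparing present values: 100 < δ^4·207.
So δ^4 > 100/207 = 0.48309; taking the 4th root of both positive sides preserves the inequality.
δ > 0.48309^(1/4) = 0.834.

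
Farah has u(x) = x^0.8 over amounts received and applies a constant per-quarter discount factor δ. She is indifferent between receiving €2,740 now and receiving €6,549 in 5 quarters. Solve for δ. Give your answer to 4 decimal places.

δ ≈ 0.8699

Equating discounted utilities: u(2740) = δ^5·u(6549) ⇒ δ^5 = u(2740)/u(6549).
With u(x) = x^0.8: δ^5 = 2740^0.8/6549^0.8 = (2740/6549)^0.8 = 0.49804.
Hence δ = (0.49804)^(1/5) = 0.869865.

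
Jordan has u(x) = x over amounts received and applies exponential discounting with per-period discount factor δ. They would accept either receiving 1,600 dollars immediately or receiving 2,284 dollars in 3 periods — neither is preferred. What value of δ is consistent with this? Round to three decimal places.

The payoff in 3 periods is discounted by δ^3, so u(1600) = δ^3·u(2284) and δ^3 = u(1600)/u(2284).
With u(x) = x: δ^3 = 1600/2284 = 0.70053.
So δ = 0.70053^(1/3) ≈ 0.888.

δ ≈ 0.888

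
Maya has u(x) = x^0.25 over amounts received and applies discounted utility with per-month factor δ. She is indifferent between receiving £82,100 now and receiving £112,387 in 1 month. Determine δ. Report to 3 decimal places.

δ ≈ 0.924

Indifference means u(82100) = δ · u(112387), so δ = u(82100)/u(112387).
Since u(x) = x^0.25, δ = (82100/112387)^0.25 = 0.73051^0.25 = 0.92450.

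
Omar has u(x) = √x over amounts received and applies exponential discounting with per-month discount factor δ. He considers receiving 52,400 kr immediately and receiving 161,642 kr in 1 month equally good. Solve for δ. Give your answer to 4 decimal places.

δ ≈ 0.5694

Indifference means u(52400) = δ · u(161642), so δ = u(52400)/u(161642).
With u(x) = √x: δ = √52400/√161642 = √(52400/161642) = 0.56936.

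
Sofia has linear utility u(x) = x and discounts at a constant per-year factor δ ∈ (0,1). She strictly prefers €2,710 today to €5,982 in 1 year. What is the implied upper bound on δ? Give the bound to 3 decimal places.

Comparing present values: 2710 > δ·5982.
Dividing through by 5982 gives δ < 0.45303.

δ < 0.453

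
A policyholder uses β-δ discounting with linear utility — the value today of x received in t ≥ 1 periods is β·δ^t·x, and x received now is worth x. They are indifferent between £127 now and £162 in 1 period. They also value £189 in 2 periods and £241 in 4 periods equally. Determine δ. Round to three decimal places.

The second indifference involves only future payoffs, so β cancels: β·δ^2·189 = β·δ^4·241, giving δ^2 = 189/241 = 0.78423, so δ = 0.88557.

δ ≈ 0.886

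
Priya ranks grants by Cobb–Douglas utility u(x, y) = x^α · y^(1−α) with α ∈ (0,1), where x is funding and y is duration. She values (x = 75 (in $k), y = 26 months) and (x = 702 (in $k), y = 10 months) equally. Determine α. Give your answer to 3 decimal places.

α ≈ 0.299

Indifference: 75^α · 26^(1−α) = 702^α · 10^(1−α).
Taking logs: α·ln 75 + (1−α)·ln 26 = α·ln 702 + (1−α)·ln 10, i.e. α·-2.236445 = (1−α)·-0.955511.
Thus α·(-3.191956) = -0.955511, so α = -0.955511/-3.191956 ≈ 0.299.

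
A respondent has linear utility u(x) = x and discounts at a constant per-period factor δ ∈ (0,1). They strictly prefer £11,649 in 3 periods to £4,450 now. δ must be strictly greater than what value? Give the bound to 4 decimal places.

Comparing present values: 4450 < δ^3·11649.
So δ^3 > 4450/11649 = 0.38201; taking the cube root of both positive sides preserves the inequality.
δ > 0.38201^(1/3) = 0.7256.

δ > 0.7256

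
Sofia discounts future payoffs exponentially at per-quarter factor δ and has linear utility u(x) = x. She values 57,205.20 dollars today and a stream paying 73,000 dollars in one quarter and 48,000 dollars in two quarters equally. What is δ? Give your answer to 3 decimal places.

δ ≈ 0.570

Equating present values: 57205.20 = 73000δ + 48000δ².
That is, 48000δ² + 73000δ − 57205.20 = 0, a quadratic in δ.
δ = (−73000 + √(73000² + 4·48000·57205.20)) / (2·48000) = (−73000 + √16312398400.00) / 96000 ≈ 0.570.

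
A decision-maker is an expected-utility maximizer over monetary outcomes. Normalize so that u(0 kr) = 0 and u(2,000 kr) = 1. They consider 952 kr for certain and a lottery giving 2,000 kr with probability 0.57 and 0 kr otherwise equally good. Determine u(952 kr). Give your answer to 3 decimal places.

0.570

The indifference gives u(952 kr) = 0.57·u(2,000 kr) + 0.43·u(0 kr) = 0.57·1 + 0.43·0 = 0.57.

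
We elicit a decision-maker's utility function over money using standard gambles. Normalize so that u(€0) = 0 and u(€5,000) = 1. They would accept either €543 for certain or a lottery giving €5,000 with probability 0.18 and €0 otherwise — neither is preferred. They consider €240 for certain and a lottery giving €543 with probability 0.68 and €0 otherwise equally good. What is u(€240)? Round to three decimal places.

First, u(€543) = 0.18·u(€5,000) + 0.82·u(€0) = 0.18.
Then u(€240) = 0.68·u(€543) + 0.32·u(€0) = 0.68·0.18 + 0.32·0.00 = 0.1224.

0.122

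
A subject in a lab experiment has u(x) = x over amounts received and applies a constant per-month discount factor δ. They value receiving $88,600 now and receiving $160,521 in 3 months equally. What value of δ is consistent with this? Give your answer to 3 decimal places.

Equating discounted utilities: u(88600) = δ^3·u(160521) ⇒ δ^3 = u(88600)/u(160521).
With u(x) = x: δ^3 = 88600/160521 = 0.55195.
So δ = 0.55195^(1/3) ≈ 0.820.

δ ≈ 0.820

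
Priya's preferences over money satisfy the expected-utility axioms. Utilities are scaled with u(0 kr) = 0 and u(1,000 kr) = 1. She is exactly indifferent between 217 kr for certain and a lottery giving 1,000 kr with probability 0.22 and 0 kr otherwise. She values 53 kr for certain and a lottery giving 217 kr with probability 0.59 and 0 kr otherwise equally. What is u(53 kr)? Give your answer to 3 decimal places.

0.130

The first gamble pins u(217 kr): it must equal 0.22·1 + 0.78·0 = 0.22.
Then u(53 kr) = 0.59·u(217 kr) + 0.41·u(0 kr) = 0.59·0.22 + 0.41·0.00 = 0.1298.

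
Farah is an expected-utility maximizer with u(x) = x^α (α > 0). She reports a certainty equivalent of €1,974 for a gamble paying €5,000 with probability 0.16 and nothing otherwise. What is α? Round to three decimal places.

The lottery's expected utility is 0.16·u(5000) + 0.84·u(0) = 0.16·5000^α (since u(0) = 0 for α > 0).
Equating: 1974^α = 0.16·5000^α, i.e. 0.3948^α = 0.16.
Take logs: α = ln 0.16 / ln(1974/5000) ≈ 1.97184.

α ≈ 1.972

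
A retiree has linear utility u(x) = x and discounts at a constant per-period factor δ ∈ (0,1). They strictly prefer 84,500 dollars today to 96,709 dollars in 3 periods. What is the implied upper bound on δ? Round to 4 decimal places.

Comparing present values: 84500 > δ^3·96709.
Dividing by 96709: δ^3 < 0.87376. Both sides are positive, so the cube root keeps the direction.
δ < (84500/96709)^(1/3) ≈ 0.9560.

δ < 0.9560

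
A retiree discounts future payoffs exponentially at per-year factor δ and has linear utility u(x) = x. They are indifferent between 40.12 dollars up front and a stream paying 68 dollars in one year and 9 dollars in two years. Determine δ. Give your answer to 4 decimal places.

Equating present values: 40.12 = 68δ + 9δ².
So 9δ² + 68δ − 40.12 = 0.
By the quadratic formula (taking the positive root), δ = (−68 + √6068.32) / 18 ≈ 0.5500.

δ ≈ 0.5500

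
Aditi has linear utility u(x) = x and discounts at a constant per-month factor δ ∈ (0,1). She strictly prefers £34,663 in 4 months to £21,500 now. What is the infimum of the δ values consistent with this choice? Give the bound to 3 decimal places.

Under u(x) = x this choice says 21500 < δ^4·34663.
Dividing by 34663: δ^4 > 0.62026. Both sides are positive, so the 4th root keeps the direction.
δ > (21500/34663)^(1/4) ≈ 0.887.

δ > 0.887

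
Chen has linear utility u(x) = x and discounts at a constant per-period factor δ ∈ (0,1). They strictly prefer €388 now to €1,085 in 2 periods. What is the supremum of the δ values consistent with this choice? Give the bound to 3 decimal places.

Under u(x) = x this choice says 388 > δ^2·1085.
Hence δ^2 < 388/1085 = 0.35760, and x ↦ x^(1/2) is increasing on (0,∞).
δ < 0.35760^(1/2) = 0.598.

δ < 0.598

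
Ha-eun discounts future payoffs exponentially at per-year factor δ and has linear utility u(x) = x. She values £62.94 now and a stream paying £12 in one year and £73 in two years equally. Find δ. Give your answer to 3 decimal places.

δ ≈ 0.850

The stream is worth 12δ + 73δ² today, so 12δ + 73δ² = 62.94.
Rearranged: 73δ² + 12δ − 62.94 = 0.
The positive root is δ = [−12 + √(12² + 4·73·62.94)] / (2·73) = (−12 + 136.097)/146 ≈ 0.850.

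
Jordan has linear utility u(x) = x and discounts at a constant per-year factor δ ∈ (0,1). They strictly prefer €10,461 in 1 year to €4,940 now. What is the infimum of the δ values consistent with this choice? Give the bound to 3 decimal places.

The preference means 4940 < δ·10461.
So δ > 4940/10461 = 0.47223.

δ > 0.472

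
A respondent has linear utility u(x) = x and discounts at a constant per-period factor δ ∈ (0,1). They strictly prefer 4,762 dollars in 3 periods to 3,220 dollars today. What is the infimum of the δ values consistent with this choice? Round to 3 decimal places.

δ > 0.878

Under u(x) = x this choice says 3220 < δ^3·4762.
Hence δ^3 > 3220/4762 = 0.67619, and x ↦ x^(1/3) is increasing on (0,∞).
δ > 0.67619^(1/3) = 0.878.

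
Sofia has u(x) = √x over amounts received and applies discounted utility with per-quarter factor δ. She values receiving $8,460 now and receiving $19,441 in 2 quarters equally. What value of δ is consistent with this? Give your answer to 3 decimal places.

δ ≈ 0.812

Indifference means u(8460) = δ^2 · u(19441), so δ^2 = u(8460)/u(19441).
With u(x) = √x: δ^2 = √8460/√19441 = √(8460/19441) = 0.65967.
So δ = 0.65967^(1/2) ≈ 0.812.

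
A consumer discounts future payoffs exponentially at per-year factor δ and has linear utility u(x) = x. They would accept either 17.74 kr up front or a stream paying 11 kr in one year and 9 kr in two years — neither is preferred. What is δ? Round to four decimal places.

δ ≈ 0.9201

Present value of the stream is 11·δ + 9·δ². Indifference gives 11δ + 9δ² = 17.74.
Rearranged: 9δ² + 11δ − 17.74 = 0.
δ = (−11 + √(11² + 4·9·17.74)) / (2·9) = (−11 + √759.64) / 18 ≈ 0.9201.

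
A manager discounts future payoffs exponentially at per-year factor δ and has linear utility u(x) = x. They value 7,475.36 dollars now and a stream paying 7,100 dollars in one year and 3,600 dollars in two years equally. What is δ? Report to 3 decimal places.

δ ≈ 0.760

Present value of the stream is 7100·δ + 3600·δ². Indifference gives 7100δ + 3600δ² = 7475.36.
That is, 3600δ² + 7100δ − 7475.36 = 0, a quadratic in δ.
By the quadratic formula (taking the positive root), δ = (−7100 + √158055184.00) / 7200 ≈ 0.760.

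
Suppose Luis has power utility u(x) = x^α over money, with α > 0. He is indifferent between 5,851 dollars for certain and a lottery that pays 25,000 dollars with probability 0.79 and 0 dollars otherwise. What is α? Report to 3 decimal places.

Since u(0) = 0, the lottery's EU is 0.79·25000^α.
Setting u(5851) equal to that: 5851^α = 0.79·25000^α ⇒ (5851/25000)^α = 0.79.
Taking logs: α·ln(5851/25000) = ln(0.79), so α = -0.235722 / -1.452263 ≈ 0.162.

α ≈ 0.162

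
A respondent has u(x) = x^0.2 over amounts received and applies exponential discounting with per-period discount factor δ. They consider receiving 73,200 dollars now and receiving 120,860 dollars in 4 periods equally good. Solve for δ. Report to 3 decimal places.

The payoff in 4 periods is discounted by δ^4, so u(73200) = δ^4·u(120860) and δ^4 = u(73200)/u(120860).
Since u(x) = x^0.2, δ^4 = (73200/120860)^0.2 = 0.60566^0.2 = 0.90458.
So δ = 0.90458^(1/4) ≈ 0.975.

δ ≈ 0.975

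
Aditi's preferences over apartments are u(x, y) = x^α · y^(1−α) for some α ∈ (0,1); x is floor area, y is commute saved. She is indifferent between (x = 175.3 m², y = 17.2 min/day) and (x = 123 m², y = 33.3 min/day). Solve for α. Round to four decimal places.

The Cobb–Douglas utilities coincide, so 175.3^α·17.2^(1−α) = 123^α·33.3^(1−α).
Rearrange to (175.3/123)^α = (33.3/17.2)^(1−α) and take logs: α·0.3543144 = (1−α)·0.6606480.
Thus α·(1.0149624) = 0.6606480, so α = 0.6606480/1.0149624 ≈ 0.6509.

α ≈ 0.6509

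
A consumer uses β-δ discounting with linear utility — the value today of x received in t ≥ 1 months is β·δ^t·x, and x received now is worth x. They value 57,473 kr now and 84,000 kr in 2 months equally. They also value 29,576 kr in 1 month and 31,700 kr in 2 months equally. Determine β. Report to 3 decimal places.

Both payoffs in the second observation are in the future, so β drops out: δ^1·29576 = δ^2·31700 ⇒ δ = 29576/31700 = 0.93300.
Now use the now-vs-future pair: 57473 = β·δ^2·84000 gives β = 57473/(0.87048·84000) ≈ 0.786.

β ≈ 0.786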